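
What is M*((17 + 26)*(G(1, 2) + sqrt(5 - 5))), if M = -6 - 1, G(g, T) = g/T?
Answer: -301/2 ≈ -150.50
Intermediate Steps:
M = -7
M*((17 + 26)*(G(1, 2) + sqrt(5 - 5))) = -7*(17 + 26)*(1/2 + sqrt(5 - 5)) = -301*(1*(1/2) + sqrt(0)) = -301*(1/2 + 0) = -301/2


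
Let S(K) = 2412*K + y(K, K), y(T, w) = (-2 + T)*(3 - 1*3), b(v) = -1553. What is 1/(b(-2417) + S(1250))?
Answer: 1/3013447 ≈ 3.3185e-7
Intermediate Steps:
y(T, w) = 0 (y(T, w) = (-2 + T)*(3 - 3) = (-2 + T)*0 = 0)
S(K) = 2412*K (S(K) = 2412*K + 0 = 2412*K)
1/(b(-2417) + S(1250)) = 1/(-1553 + 2412*1250) = 1/(-1553 + 3015000) = 1/3013447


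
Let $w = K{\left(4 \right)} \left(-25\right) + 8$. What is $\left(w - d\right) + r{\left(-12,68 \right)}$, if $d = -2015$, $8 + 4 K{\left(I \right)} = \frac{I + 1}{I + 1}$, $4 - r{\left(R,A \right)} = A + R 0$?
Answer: $\frac{8011}{4} \approx 2002.8$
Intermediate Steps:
$r{\left(R,A \right)} = 4 - A$ ($r{\left(R,A \right)} = 4 - \left(A + R 0\right) = 4 - \left(A + 0\right) = 4 - A$)
$K{\left(I \right)} = - \frac{7}{4}$ ($K{\left(I \right)} = -2 + \frac{\left(I + 1\right) \frac{1}{I + 1}}{4} = -2 + \frac{\left(1 + I\right) \frac{1}{1 + I}}{4} = -2 + \frac{1}{4} \cdot 1 = -2 + \frac{1}{4} = - \frac{7}{4}$)
$w = \frac{207}{4}$ ($w = \left(- \frac{7}{4}\right) \left(-25\right) + 8 = \frac{175}{4} + 8 = \frac{207}{4} \approx 51.75$)
$\left(w - d\right) + r{\left(-12,68 \right)} = \left(\frac{207}{4} - -2015\right) + \left(4 - 68\right) = \left(\frac{207}{4} + 2015\right) + \left(4 - 68\right) = \frac{8267}{4} - 64 = \frac{8011}{4}$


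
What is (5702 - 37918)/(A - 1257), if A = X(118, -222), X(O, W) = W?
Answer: 32216/1479 ≈ 21.782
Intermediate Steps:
A = -222
(5702 - 37918)/(A - 1257) = (5702 - 37918)/(-222 - 1257) = -32216/(-1479) = -32216*(-1/1479) = 32216/1479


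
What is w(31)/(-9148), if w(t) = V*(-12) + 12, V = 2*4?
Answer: 21/2287 ≈ 0.0091823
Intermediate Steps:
V = 8
w(t) = -84 (w(t) = 8*(-12) + 12 = -96 + 12 = -84)
w(31)/(-9148) = -84/(-9148) = -84*(-1/9148) = 21/2287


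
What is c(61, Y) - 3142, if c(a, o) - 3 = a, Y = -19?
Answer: -3078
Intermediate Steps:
c(a, o) = 3 + a
c(61, Y) - 3142 = (3 + 61) - 3142 = 64 - 3142 = -3078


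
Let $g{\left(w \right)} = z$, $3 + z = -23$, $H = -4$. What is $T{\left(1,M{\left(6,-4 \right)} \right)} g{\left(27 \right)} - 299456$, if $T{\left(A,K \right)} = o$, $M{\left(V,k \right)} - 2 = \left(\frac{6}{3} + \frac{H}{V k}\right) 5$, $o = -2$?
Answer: $-299404$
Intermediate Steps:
$z = -26$ ($z = -3 - 23 = -26$)
$M{\left(V,k \right)} = 12 - \frac{20}{V k}$ ($M{\left(V,k \right)} = 2 + \left(\frac{6}{3} - \frac{4}{V k}\right) 5 = 2 + \left(6 \cdot \frac{1}{3} - 4 \frac{1}{V k}\right) 5 = 2 + \left(2 - \frac{4}{V k}\right) 5 = 2 + \left(10 - \frac{20}{V k}\right) = 12 - \frac{20}{V k}$)
$g{\left(w \right)} = -26$
$T{\left(A,K \right)} = -2$
$T{\left(1,M{\left(6,-4 \right)} \right)} g{\left(27 \right)} - 299456 = \left(-2\right) \left(-26\right) - 299456 = 52 - 299456 = -299404$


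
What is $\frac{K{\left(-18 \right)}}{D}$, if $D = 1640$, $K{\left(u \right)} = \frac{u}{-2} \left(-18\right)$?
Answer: $- \frac{81}{820} \approx -0.098781$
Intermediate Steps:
$K{\left(u \right)} = 9 u$ ($K{\left(u \right)} = u \left(- \frac{1}{2}\right) \left(-18\right) = - \frac{u}{2} \left(-18\right) = 9 u$)
$\frac{K{\left(-18 \right)}}{D} = \frac{9 \left(-18\right)}{1640} = \left(-162\right) \frac{1}{1640} = - \frac{81}{820}$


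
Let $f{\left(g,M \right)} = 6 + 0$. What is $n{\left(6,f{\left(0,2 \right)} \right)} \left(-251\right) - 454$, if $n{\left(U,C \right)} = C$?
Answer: $-1960$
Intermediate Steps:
$f{\left(g,M \right)} = 6$
$n{\left(6,f{\left(0,2 \right)} \right)} \left(-251\right) - 454 = 6 \left(-251\right) - 454 = -1506 - 454 = -1960$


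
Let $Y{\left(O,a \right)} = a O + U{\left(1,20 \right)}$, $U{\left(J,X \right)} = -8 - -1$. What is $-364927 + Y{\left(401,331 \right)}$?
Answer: $-232203$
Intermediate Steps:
$U{\left(J,X \right)} = -7$ ($U{\left(J,X \right)} = -8 + 1 = -7$)
$Y{\left(O,a \right)} = -7 + O a$ ($Y{\left(O,a \right)} = a O - 7 = O a - 7 = -7 + O a$)
$-364927 + Y{\left(401,331 \right)} = -364927 + \left(-7 + 401 \cdot 331\right) = -364927 + \left(-7 + 132731\right) = -364927 + 132724 = -232203$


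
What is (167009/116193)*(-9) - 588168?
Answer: -22780835835/38731 ≈ -5.8818e+5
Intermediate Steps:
(167009/116193)*(-9) - 588168 = -501027/38731 - 588168 = -22780835835/38731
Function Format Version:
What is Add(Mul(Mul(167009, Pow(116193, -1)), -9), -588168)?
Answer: Rational(-22780835835, 38731) ≈ -5.8818e+5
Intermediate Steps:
Add(Mul(Mul(167009, Pow(116193, -1)), -9), -588168) = Add(Mul(Mul(167009, Rational(1, 116193)), -9), -588168) = Add(Mul(Rational(167009, 116193), -9), -588168) = Add(Rational(-501027, 38731), -588168) = Rational(-22780835835, 38731)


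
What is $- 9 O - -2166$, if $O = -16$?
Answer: $2310$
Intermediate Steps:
$- 9 O - -2166 = \left(-9\right) \left(-16\right) - -2166 = 144 + 2166 = 2310$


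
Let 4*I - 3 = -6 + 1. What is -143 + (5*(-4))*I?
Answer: -133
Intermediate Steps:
I = -1/2 (I = 3/4 + (-6 + 1)/4 = 3/4 + (1/4)*(-5) = 3/4 - 5/4 = -1/2 ≈ -0.50000)
-143 + (5*(-4))*I = -143 + (5*(-4))*(-1/2) = -143 - 20*(-1/2) = -143 + 10 = -133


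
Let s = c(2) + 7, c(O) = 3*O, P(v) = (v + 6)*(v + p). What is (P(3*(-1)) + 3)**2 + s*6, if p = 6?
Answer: 222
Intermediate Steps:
P(v) = (6 + v)**2 (P(v) = (v + 6)*(v + 6) = (6 + v)*(6 + v) = (6 + v)**2)
s = 13 (s = 3*2 + 7 = 6 + 7 = 13)
(P(3*(-1)) + 3)**2 + s*6 = ((36 + (3*(-1))**2 + 12*(3*(-1))) + 3)**2 + 13*6 = ((36 + (-3)**2 + 12*(-3)) + 3)**2 + 78 = ((36 + 9 - 36) + 3)**2 + 78 = (9 + 3)**2 + 78 = 12**2 + 78 = 144 + 78 = 222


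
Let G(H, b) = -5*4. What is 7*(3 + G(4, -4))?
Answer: -119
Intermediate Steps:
G(H, b) = -20
7*(3 + G(4, -4)) = 7*(3 - 20) = 7*(-17) = -119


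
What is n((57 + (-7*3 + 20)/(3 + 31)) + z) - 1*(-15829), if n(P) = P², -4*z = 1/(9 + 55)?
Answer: 361263570977/18939904 ≈ 19074.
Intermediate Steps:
z = -1/256 (z = -1/(4*(9 + 55)) = -¼/64 = -¼*1/64 = -1/256 ≈ -0.0039063)
n((57 + (-7*3 + 20)/(3 + 31)) + z) - 1*(-15829) = ((57 + (-7*3 + 20)/(3 + 31)) - 1/256)² - 1*(-15829) = ((57 + (-21 + 20)/34) - 1/256)² + 15829 = ((57 - 1*1/34) - 1/256)² + 15829 = ((57 - 1/34) - 1/256)² + 15829 = (1937/34 - 1/256)² + 15829 = (247919/4352)² + 15829 = 61463830561/18939904 + 15829 = 361263570977/18939904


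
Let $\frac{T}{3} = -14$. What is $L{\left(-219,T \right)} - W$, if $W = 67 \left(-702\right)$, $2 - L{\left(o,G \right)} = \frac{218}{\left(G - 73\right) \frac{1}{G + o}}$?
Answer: $\frac{5352242}{115} \approx 46541.0$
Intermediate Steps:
$T = -42$ ($T = 3 \left(-14\right) = -42$)
$L{\left(o,G \right)} = 2 - \frac{218 \left(G + o\right)}{-73 + G}$ ($L{\left(o,G \right)} = 2 - \frac{218}{\left(G - 73\right) \frac{1}{G + o}} = 2 - \frac{218}{\left(-73 + G\right) \frac{1}{G + o}} = 2 - \frac{218}{\frac{1}{G + o} \left(-73 + G\right)} = 2 - 218 \frac{G + o}{-73 + G} = 2 - \frac{218 \left(G + o\right)}{-73 + G}$)
$W = -47034$
$L{\left(-219,T \right)} - W = \frac{2 \left(-73 - -23871 - -4536\right)}{-73 - 42} - -47034 = \frac{2 \left(-73 + 23871 + 4536\right)}{-115} + 47034 = 2 \left(- \frac{1}{115}\right) 28334 + 47034 = - \frac{56668}{115} + 47034 = \frac{5352242}{115}$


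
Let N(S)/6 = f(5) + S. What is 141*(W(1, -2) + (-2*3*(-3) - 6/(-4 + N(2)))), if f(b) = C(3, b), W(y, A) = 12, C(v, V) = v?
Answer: 54567/13 ≈ 4197.5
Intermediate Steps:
f(b) = 3
N(S) = 18 + 6*S (N(S) = 6*(3 + S) = 18 + 6*S)
141*(W(1, -2) + (-2*3*(-3) - 6/(-4 + N(2)))) = 141*(12 + (-2*3*(-3) - 6/(-4 + (18 + 6*2)))) = 141*(12 + (-6*(-3) - 6/(-4 + (18 + 12)))) = 141*(12 + (18 - 6/(-4 + 30))) = 141*(12 + (18 - 6/26)) = 141*(12 + (18 + (1/26)*(-6))) = 141*(12 + (18 - 3/13)) = 141*(12 + 231/13) = 141*(387/13) = 54567/13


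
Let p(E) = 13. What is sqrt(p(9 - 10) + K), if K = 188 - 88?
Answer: sqrt(113) ≈ 10.630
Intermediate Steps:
K = 100
sqrt(p(9 - 10) + K) = sqrt(13 + 100) = sqrt(113)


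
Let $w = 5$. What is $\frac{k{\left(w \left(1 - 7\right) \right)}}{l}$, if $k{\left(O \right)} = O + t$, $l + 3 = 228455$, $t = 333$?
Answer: $\frac{303}{228452} \approx 0.0013263$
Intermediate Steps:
$l = 228452$ ($l = -3 + 228455 = 228452$)
$k{\left(O \right)} = 333 + O$ ($k{\left(O \right)} = O + 333 = 333 + O$)
$\frac{k{\left(w \left(1 - 7\right) \right)}}{l} = \frac{333 + 5 \left(1 - 7\right)}{228452} = \left(333 + 5 \left(1 - 7\right)\right) \frac{1}{228452} = \left(333 + 5 \left(-6\right)\right) \frac{1}{228452} = \left(333 - 30\right) \frac{1}{228452} = 303 \cdot \frac{1}{228452} = \frac{303}{228452}$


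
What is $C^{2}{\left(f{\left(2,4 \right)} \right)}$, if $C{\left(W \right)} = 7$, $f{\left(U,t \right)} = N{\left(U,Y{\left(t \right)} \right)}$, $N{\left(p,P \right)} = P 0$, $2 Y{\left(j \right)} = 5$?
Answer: $49$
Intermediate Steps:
$Y{\left(j \right)} = \frac{5}{2}$ ($Y{\left(j \right)} = \frac{1}{2} \cdot 5 = \frac{5}{2}$)
$N{\left(p,P \right)} = 0$
$f{\left(U,t \right)} = 0$
$C^{2}{\left(f{\left(2,4 \right)} \right)} = 7^{2} = 49$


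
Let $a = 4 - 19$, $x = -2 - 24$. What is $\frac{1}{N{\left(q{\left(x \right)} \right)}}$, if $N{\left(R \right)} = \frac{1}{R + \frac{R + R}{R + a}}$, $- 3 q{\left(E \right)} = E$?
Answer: $\frac{338}{57} \approx 5.9298$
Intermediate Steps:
$x = -26$ ($x = -2 - 24 = -26$)
$a = -15$
$q{\left(E \right)} = - \frac{E}{3}$
$N{\left(R \right)} = \frac{1}{R + \frac{2 R}{-15 + R}}$ ($N{\left(R \right)} = \frac{1}{R + \frac{R + R}{R - 15}} = \frac{1}{R + \frac{2 R}{-15 + R}}$)
$\frac{1}{N{\left(q{\left(x \right)} \right)}} = \frac{1}{\frac{1}{\left(- \frac{1}{3}\right) \left(-26\right)} \frac{1}{-13 - - \frac{26}{3}} \left(-15 - - \frac{26}{3}\right)} = \frac{1}{\frac{1}{\frac{26}{3}} \frac{1}{-13 + \frac{26}{3}} \left(-15 + \frac{26}{3}\right)} = \frac{1}{\frac{3}{26} \frac{1}{- \frac{13}{3}} \left(- \frac{19}{3}\right)} = \frac{1}{\frac{3}{26} \left(- \frac{3}{13}\right) \left(- \frac{19}{3}\right)} = \frac{1}{\frac{57}{338}} = \frac{338}{57}$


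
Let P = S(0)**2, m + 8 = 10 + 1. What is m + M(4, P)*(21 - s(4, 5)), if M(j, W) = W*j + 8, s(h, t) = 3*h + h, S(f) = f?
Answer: 43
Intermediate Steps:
m = 3 (m = -8 + (10 + 1) = -8 + 11 = 3)
s(h, t) = 4*h
P = 0 (P = 0**2 = 0)
M(j, W) = 8 + W*j
m + M(4, P)*(21 - s(4, 5)) = 3 + (8 + 0*4)*(21 - 4*4) = 3 + (8 + 0)*(21 - 1*16) = 3 + 8*(21 - 16) = 3 + 8*5 = 3 + 40 = 43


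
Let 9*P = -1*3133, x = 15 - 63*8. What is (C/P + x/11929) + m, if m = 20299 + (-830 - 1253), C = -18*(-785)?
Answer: 679278171345/37373557 ≈ 18175.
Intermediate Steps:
C = 14130
x = -489 (x = 15 - 504 = -489)
P = -3133/9 (P = (-1*3133)/9 = (1/9)*(-3133) = -3133/9 ≈ -348.11)
m = 18216 (m = 20299 - 2083 = 18216)
(C/P + x/11929) + m = (14130/(-3133/9) - 489/11929) + 18216 = (14130*(-9/3133) - 489*1/11929) + 18216 = (-127170/3133 - 489/11929) + 18216 = -1518542967/37373557 + 18216 = 679278171345/37373557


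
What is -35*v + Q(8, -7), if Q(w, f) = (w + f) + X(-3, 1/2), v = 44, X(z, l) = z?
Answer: -1542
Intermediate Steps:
Q(w, f) = -3 + f + w (Q(w, f) = (w + f) - 3 = (f + w) - 3 = -3 + f + w)
-35*v + Q(8, -7) = -35*44 + (-3 - 7 + 8) = -1540 - 2 = -1542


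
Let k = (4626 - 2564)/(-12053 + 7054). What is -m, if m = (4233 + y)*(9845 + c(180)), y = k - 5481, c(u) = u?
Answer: 62564160350/4999 ≈ 1.2515e+7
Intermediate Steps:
k = -2062/4999 (k = 2062/(-4999) = 2062*(-1/4999) = -2062/4999 ≈ -0.41248)
y = -27401581/4999 (y = -2062/4999 - 5481 = -27401581/4999 ≈ -5481.4)
m = -62564160350/4999 (m = (4233 - 27401581/4999)*(9845 + 180) = -6240814/4999*10025 = -62564160350/4999 ≈ -1.2515e+7)
-m = -1*(-62564160350/4999) = 62564160350/4999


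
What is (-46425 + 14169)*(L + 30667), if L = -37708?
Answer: 227114496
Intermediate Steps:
(-46425 + 14169)*(L + 30667) = (-46425 + 14169)*(-37708 + 30667) = -32256*(-7041) = 227114496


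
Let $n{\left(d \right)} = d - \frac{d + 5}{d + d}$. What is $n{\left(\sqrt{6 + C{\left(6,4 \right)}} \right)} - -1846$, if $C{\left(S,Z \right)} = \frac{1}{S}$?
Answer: $\frac{3691}{2} + \frac{11 \sqrt{222}}{111} \approx 1847.0$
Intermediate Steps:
$n{\left(d \right)} = d - \frac{5 + d}{2 d}$
$n{\left(\sqrt{6 + C{\left(6,4 \right)}} \right)} - -1846 = \left(- \frac{1}{2} + \sqrt{6 + \frac{1}{6}} - \frac{5}{2 \sqrt{6 + \frac{1}{6}}}\right) - -1846 = \left(- \frac{1}{2} + \sqrt{6 + \frac{1}{6}} - \frac{5}{2 \sqrt{6 + \frac{1}{6}}}\right) + 1846 = \left(- \frac{1}{2} + \sqrt{\frac{37}{6}} - \frac{5}{2 \sqrt{\frac{37}{6}}}\right) + 1846 = \left(- \frac{1}{2} + \frac{\sqrt{222}}{6} - \frac{5}{2 \frac{\sqrt{222}}{6}}\right) + 1846 = \left(- \frac{1}{2} + \frac{\sqrt{222}}{6} - \frac{5 \frac{\sqrt{222}}{37}}{2}\right) + 1846 = \left(- \frac{1}{2} + \frac{\sqrt{222}}{6} - \frac{5 \sqrt{222}}{74}\right) + 1846 = \left(- \frac{1}{2} + \frac{11 \sqrt{222}}{111}\right) + 1846 = \frac{3691}{2} + \frac{11 \sqrt{222}}{111}$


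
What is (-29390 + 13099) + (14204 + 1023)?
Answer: -1064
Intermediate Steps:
(-29390 + 13099) + (14204 + 1023) = -16291 + 15227 = -1064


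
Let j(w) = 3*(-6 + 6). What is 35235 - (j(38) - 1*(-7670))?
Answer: 27565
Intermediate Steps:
j(w) = 0 (j(w) = 3*0 = 0)
35235 - (j(38) - 1*(-7670)) = 35235 - (0 - 1*(-7670)) = 35235 - (0 + 7670) = 35235 - 1*7670 = 35235 - 7670 = 27565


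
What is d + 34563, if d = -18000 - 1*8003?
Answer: 8560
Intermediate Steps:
d = -26003 (d = -18000 - 8003 = -26003)
d + 34563 = -26003 + 34563 = 8560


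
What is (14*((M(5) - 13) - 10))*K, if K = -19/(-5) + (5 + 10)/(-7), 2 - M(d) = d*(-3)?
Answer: -696/5 ≈ -139.20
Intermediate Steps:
M(d) = 2 + 3*d (M(d) = 2 - d*(-3) = 2 - (-3)*d = 2 + 3*d)
K = 58/35 (K = -19*(-1/5) + 15*(-1/7) = 19/5 - 15/7 = 58/35 ≈ 1.6571)
(14*((M(5) - 13) - 10))*K = (14*(((2 + 3*5) - 13) - 10))*(58/35) = (14*(((2 + 15) - 13) - 10))*(58/35) = (14*((17 - 13) - 10))*(58/35) = (14*(4 - 10))*(58/35) = (14*(-6))*(58/35) = -84*58/35 = -696/5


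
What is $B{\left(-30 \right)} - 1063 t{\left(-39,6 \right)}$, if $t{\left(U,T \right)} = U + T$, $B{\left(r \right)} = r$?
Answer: $35049$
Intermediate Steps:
$t{\left(U,T \right)} = T + U$
$B{\left(-30 \right)} - 1063 t{\left(-39,6 \right)} = -30 - 1063 \left(6 - 39\right) = -30 - -35079 = -30 + 35079 = 35049$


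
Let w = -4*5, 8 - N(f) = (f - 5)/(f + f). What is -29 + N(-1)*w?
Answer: -129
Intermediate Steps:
N(f) = 8 - (-5 + f)/(2*f) (N(f) = 8 - (f - 5)/(f + f) = 8 - (-5 + f)/(2*f))
w = -20
-29 + N(-1)*w = -29 + ((5/2)*(1 + 3*(-1))/(-1))*(-20) = -29 + ((5/2)*(-1)*(1 - 3))*(-20) = -29 + ((5/2)*(-1)*(-2))*(-20) = -29 + 5*(-20) = -29 - 100 = -129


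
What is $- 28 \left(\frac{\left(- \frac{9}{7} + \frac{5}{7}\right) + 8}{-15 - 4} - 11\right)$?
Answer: $\frac{6060}{19} \approx 318.95$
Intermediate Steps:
$- 28 \left(\frac{\left(- \frac{9}{7} + \frac{5}{7}\right) + 8}{-15 - 4} - 11\right) = - 28 \left(\frac{\left(\left(-9\right) \frac{1}{7} + 5 \cdot \frac{1}{7}\right) + 8}{-19} - 11\right) = - 28 \left(\left(\left(- \frac{9}{7} + \frac{5}{7}\right) + 8\right) \left(- \frac{1}{19}\right) - 11\right) = - 28 \left(\left(- \frac{4}{7} + 8\right) \left(- \frac{1}{19}\right) - 11\right) = - 28 \left(\frac{52}{7} \left(- \frac{1}{19}\right) - 11\right) = - 28 \left(- \frac{52}{133} - 11\right) = \left(-28\right) \left(- \frac{1515}{133}\right) = \frac{6060}{19}$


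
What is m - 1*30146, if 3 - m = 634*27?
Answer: -47261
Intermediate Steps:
m = -17115 (m = 3 - 634*27 = 3 - 1*17118 = 3 - 17118 = -17115)
m - 1*30146 = -17115 - 1*30146 = -17115 - 30146 = -47261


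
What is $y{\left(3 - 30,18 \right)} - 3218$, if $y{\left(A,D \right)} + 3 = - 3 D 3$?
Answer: $-3383$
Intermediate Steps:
$y{\left(A,D \right)} = -3 - 9 D$ ($y{\left(A,D \right)} = -3 + - 3 D 3 = -3 - 9 D$)
$y{\left(3 - 30,18 \right)} - 3218 = \left(-3 - 162\right) - 3218 = -165 - 3218 = -3383$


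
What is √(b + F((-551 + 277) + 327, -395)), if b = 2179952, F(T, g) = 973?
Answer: 45*√1077 ≈ 1476.8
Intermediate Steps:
√(b + F((-551 + 277) + 327, -395)) = √(2179952 + 973) = √2180925 = 45*√1077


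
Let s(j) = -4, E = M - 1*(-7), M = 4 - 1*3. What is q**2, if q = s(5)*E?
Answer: 1024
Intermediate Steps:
M = 1 (M = 4 - 3 = 1)
E = 8 (E = 1 - 1*(-7) = 1 + 7 = 8)
q = -32 (q = -4*8 = -32)
q**2 = (-32)**2 = 1024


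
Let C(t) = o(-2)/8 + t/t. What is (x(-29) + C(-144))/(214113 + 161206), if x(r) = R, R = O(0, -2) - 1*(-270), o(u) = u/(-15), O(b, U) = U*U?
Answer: 16501/22519140 ≈ 0.00073275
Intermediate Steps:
O(b, U) = U²
o(u) = -u/15 (o(u) = u*(-1/15) = -u/15)
C(t) = 61/60 (C(t) = -1/15*(-2)/8 + t/t = (2/15)*(⅛) + 1 = 1/60 + 1 = 61/60)
R = 274 (R = (-2)² - 1*(-270) = 4 + 270 = 274)
x(r) = 274
(x(-29) + C(-144))/(214113 + 161206) = (274 + 61/60)/(214113 + 161206) = (16501/60)/375319 = (16501/60)*(1/375319) = 16501/22519140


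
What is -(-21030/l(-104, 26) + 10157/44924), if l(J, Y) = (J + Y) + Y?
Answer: -236319971/584012 ≈ -404.65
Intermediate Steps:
l(J, Y) = J + 2*Y
-(-21030/l(-104, 26) + 10157/44924) = -(-21030/(-104 + 2*26) + 10157/44924) = -(-21030/(-104 + 52) + 10157*(1/44924)) = -(-21030/(-52) + 10157/44924) = -(-21030*(-1/52) + 10157/44924) = -(10515/26 + 10157/44924) = -1*236319971/584012 = -236319971/584012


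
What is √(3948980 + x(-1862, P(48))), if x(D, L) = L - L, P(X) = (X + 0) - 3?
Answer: 2*√987245 ≈ 1987.2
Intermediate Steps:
P(X) = -3 + X (P(X) = X - 3 = -3 + X)
x(D, L) = 0
√(3948980 + x(-1862, P(48))) = √(3948980 + 0) = √3948980 = 2*√987245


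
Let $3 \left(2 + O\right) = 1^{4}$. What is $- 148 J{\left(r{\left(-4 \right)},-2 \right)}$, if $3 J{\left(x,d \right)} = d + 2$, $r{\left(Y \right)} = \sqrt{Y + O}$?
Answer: $0$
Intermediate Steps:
$O = - \frac{5}{3}$ ($O = -2 + \frac{1^{4}}{3} = -2 + \frac{1}{3} \cdot 1 = -2 + \frac{1}{3} = - \frac{5}{3} \approx -1.6667$)
$r{\left(Y \right)} = \sqrt{- \frac{5}{3} + Y}$ ($r{\left(Y \right)} = \sqrt{Y - \frac{5}{3}} = \sqrt{- \frac{5}{3} + Y}$)
$J{\left(x,d \right)} = \frac{2}{3} + \frac{d}{3}$ ($J{\left(x,d \right)} = \frac{d + 2}{3} = \frac{2 + d}{3} = \frac{2}{3} + \frac{d}{3}$)
$- 148 J{\left(r{\left(-4 \right)},-2 \right)} = - 148 \left(\frac{2}{3} + \frac{1}{3} \left(-2\right)\right) = - 148 \left(\frac{2}{3} - \frac{2}{3}\right) = \left(-148\right) 0 = 0$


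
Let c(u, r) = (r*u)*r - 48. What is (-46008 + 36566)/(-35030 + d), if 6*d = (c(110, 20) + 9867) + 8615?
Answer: 28326/73873 ≈ 0.38344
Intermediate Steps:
c(u, r) = -48 + u*r² (c(u, r) = u*r² - 48 = -48 + u*r²)
d = 31217/3 (d = (((-48 + 110*20²) + 9867) + 8615)/6 = (((-48 + 110*400) + 9867) + 8615)/6 = (((-48 + 44000) + 9867) + 8615)/6 = ((43952 + 9867) + 8615)/6 = (53819 + 8615)/6 = (⅙)*62434 = 31217/3 ≈ 10406.)
(-46008 + 36566)/(-35030 + d) = (-46008 + 36566)/(-35030 + 31217/3) = -9442/(-73873/3) = -9442*(-3/73873) = 28326/73873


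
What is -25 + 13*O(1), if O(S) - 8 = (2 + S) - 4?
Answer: 66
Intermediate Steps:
O(S) = 6 + S (O(S) = 8 + ((2 + S) - 4) = 8 + (-2 + S) = 6 + S)
-25 + 13*O(1) = -25 + 13*(6 + 1) = -25 + 13*7 = -25 + 91 = 66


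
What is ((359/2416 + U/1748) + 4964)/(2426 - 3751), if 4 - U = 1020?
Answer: -5240494707/1398924400 ≈ -3.7461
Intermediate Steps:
U = -1016 (U = 4 - 1*1020 = 4 - 1020 = -1016)
((359/2416 + U/1748) + 4964)/(2426 - 3751) = ((359/2416 - 1016/1748) + 4964)/(2426 - 3751) = ((359*(1/2416) - 1016*1/1748) + 4964)/(-1325) = ((359/2416 - 254/437) + 4964)*(-1/1325) = (-456781/1055792 + 4964)*(-1/1325) = (5240494707/1055792)*(-1/1325) = -5240494707/1398924400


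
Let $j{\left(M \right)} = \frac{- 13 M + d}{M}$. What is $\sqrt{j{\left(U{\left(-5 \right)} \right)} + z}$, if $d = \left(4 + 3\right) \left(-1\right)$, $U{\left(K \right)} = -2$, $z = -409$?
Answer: $\frac{3 i \sqrt{186}}{2} \approx 20.457 i$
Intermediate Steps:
$d = -7$ ($d = 7 \left(-1\right) = -7$)
$j{\left(M \right)} = \frac{-7 - 13 M}{M}$ ($j{\left(M \right)} = \frac{- 13 M - 7}{M} = \frac{-7 - 13 M}{M}$)
$\sqrt{j{\left(U{\left(-5 \right)} \right)} + z} = \sqrt{\left(-13 - \frac{7}{-2}\right) - 409} = \sqrt{\left(-13 - - \frac{7}{2}\right) - 409} = \sqrt{\left(-13 + \frac{7}{2}\right) - 409} = \sqrt{- \frac{19}{2} - 409} = \sqrt{- \frac{837}{2}} = \frac{3 i \sqrt{186}}{2}$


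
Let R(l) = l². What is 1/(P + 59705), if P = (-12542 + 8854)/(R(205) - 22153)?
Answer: 2484/148306759 ≈ 1.6749e-5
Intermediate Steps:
P = -461/2484 (P = (-12542 + 8854)/(205² - 22153) = -3688/(42025 - 22153) = -3688/19872 = -3688*1/19872 = -461/2484 ≈ -0.18559)
1/(P + 59705) = 1/(-461/2484 + 59705) = 1/(148306759/2484) = 2484/148306759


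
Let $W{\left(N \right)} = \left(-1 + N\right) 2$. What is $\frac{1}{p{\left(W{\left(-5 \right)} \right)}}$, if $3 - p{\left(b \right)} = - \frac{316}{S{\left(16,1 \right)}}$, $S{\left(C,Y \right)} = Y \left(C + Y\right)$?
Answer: $\frac{17}{367} \approx 0.046322$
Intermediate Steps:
$W{\left(N \right)} = -2 + 2 N$
$p{\left(b \right)} = \frac{367}{17}$ ($p{\left(b \right)} = 3 - - \frac{316}{1 \left(16 + 1\right)} = 3 - - \frac{316}{1 \cdot 17} = 3 - - \frac{316}{17} = 3 + \frac{316}{17} = \frac{367}{17}$)
$\frac{1}{p{\left(W{\left(-5 \right)} \right)}} = \frac{1}{\frac{367}{17}} = \frac{17}{367}$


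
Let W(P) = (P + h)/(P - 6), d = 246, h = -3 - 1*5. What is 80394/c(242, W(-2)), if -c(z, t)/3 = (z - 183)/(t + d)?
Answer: -13251611/118 ≈ -1.1230e+5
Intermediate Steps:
h = -8 (h = -3 - 5 = -8)
W(P) = (-8 + P)/(-6 + P) (W(P) = (P - 8)/(P - 6) = (-8 + P)/(-6 + P))
c(z, t) = -3*(-183 + z)/(246 + t) (c(z, t) = -3*(z - 183)/(t + 246) = -3*(-183 + z)/(246 + t))
80394/c(242, W(-2)) = 80394/((3*(183 - 1*242)/(246 + (-8 - 2)/(-6 - 2)))) = 80394/((3*(183 - 242)/(246 - 10/(-8)))) = 80394/((3*(-59)/(246 - ⅛*(-10)))) = 80394/((3*(-59)/(246 + 5/4))) = 80394/((3*(-59)/(989/4))) = 80394/((3*(4/989)*(-59))) = 80394/(-708/989) = 80394*(-989/708) = -13251611/118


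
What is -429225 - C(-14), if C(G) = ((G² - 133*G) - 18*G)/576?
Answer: -41205985/96 ≈ -4.2923e+5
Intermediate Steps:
C(G) = -151*G/576 + G²/576 (C(G) = (G² - 151*G)*(1/576) = -151*G/576 + G²/576)
-429225 - C(-14) = -429225 - (-14)*(-151 - 14)/576 = -429225 - (-14)*(-165)/576 = -429225 - 1*385/96 = -429225 - 385/96 = -41205985/96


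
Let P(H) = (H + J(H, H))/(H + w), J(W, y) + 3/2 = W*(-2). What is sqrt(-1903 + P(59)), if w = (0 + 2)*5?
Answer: I*sqrt(36257430)/138 ≈ 43.633*I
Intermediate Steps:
J(W, y) = -3/2 - 2*W (J(W, y) = -3/2 + W*(-2) = -3/2 - 2*W)
w = 10 (w = 2*5 = 10)
P(H) = (-3/2 - H)/(10 + H) (P(H) = (H + (-3/2 - 2*H))/(H + 10) = (-3/2 - H)/(10 + H))
sqrt(-1903 + P(59)) = sqrt(-1903 + (-3/2 - 1*59)/(10 + 59)) = sqrt(-1903 + (-3/2 - 59)/69) = sqrt(-1903 + (1/69)*(-121/2)) = sqrt(-1903 - 121/138) = sqrt(-262735/138) = I*sqrt(36257430)/138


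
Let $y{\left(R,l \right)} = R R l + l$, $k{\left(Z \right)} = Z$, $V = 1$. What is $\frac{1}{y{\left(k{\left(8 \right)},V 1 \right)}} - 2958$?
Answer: $- \frac{192269}{65} \approx -2958.0$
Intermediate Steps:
$y{\left(R,l \right)} = l + l R^{2}$ ($y{\left(R,l \right)} = R^{2} l + l = l R^{2} + l = l + l R^{2}$)
$\frac{1}{y{\left(k{\left(8 \right)},V 1 \right)}} - 2958 = \frac{1}{1 \cdot 1 \left(1 + 8^{2}\right)} - 2958 = \frac{1}{1 \left(1 + 64\right)} - 2958 = \frac{1}{1 \cdot 65} - 2958 = \frac{1}{65} - 2958 = - \frac{192269}{65}$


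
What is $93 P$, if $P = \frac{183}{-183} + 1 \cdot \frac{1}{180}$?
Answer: $- \frac{5549}{60} \approx -92.483$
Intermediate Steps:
$P = - \frac{179}{180}$ ($P = 183 \left(- \frac{1}{183}\right) + 1 \cdot \frac{1}{180} = -1 + \frac{1}{180} = - \frac{179}{180} \approx -0.99444$)
$93 P = 93 \left(- \frac{179}{180}\right) = - \frac{5549}{60}$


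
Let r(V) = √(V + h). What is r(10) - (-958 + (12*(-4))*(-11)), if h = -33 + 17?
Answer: 430 + I*√6 ≈ 430.0 + 2.4495*I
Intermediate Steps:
h = -16
r(V) = √(-16 + V) (r(V) = √(V - 16) = √(-16 + V))
r(10) - (-958 + (12*(-4))*(-11)) = √(-16 + 10) - (-958 + (12*(-4))*(-11)) = √(-6) - (-958 - 48*(-11)) = I*√6 - (-958 + 528) = I*√6 - 1*(-430) = I*√6 + 430 = 430 + I*√6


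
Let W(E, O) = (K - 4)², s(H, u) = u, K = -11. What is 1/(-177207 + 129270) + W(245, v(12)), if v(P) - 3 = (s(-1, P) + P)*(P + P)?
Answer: 10785824/47937 ≈ 225.00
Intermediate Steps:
v(P) = 3 + 4*P² (v(P) = 3 + (P + P)*(P + P) = 3 + (2*P)*(2*P) = 3 + 4*P²)
W(E, O) = 225 (W(E, O) = (-11 - 4)² = (-15)² = 225)
1/(-177207 + 129270) + W(245, v(12)) = 1/(-177207 + 129270) + 225 = 1/(-47937) + 225 = -1/47937 + 225 = 10785824/47937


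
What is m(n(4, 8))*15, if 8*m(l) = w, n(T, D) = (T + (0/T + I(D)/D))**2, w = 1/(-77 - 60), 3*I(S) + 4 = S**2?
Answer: -15/1096 ≈ -0.013686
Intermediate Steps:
I(S) = -4/3 + S**2/3
w = -1/137 (w = 1/(-137) = -1/137 ≈ -0.0072993)
n(T, D) = (T + (-4/3 + D**2/3)/D)**2 (n(T, D) = (T + (0/T + (-4/3 + D**2/3)/D))**2 = (T + (0 + (-4/3 + D**2/3)/D))**2 = (T + (-4/3 + D**2/3)/D)**2)
m(l) = -1/1096 (m(l) = (1/8)*(-1/137) = -1/1096)
m(n(4, 8))*15 = -1/1096*15 = -15/1096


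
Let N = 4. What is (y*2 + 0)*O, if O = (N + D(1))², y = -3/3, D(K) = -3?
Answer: -2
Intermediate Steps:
y = -1 (y = -3*⅓ = -1)
O = 1 (O = (4 - 3)² = 1² = 1)
(y*2 + 0)*O = (-1*2 + 0)*1 = (-2 + 0)*1 = -2*1 = -2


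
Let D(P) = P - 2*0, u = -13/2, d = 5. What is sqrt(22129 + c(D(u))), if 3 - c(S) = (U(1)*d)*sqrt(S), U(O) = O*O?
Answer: sqrt(88528 - 10*I*sqrt(26))/2 ≈ 148.77 - 0.042844*I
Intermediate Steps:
u = -13/2 (u = -13*1/2 = -13/2 ≈ -6.5000)
U(O) = O**2
D(P) = P (D(P) = P + 0 = P)
c(S) = 3 - 5*sqrt(S) (c(S) = 3 - 1**2*5*sqrt(S) = 3 - 1*5*sqrt(S) = 3 - 5*sqrt(S))
sqrt(22129 + c(D(u))) = sqrt(22129 + (3 - 5*I*sqrt(26)/2)) = sqrt(22132 - 5*I*sqrt(26)/2)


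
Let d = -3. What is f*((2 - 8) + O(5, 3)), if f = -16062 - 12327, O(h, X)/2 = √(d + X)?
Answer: 170334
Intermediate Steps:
O(h, X) = 2*√(-3 + X)
f = -28389
f*((2 - 8) + O(5, 3)) = -28389*((2 - 8) + 2*√(-3 + 3)) = -28389*(-6 + 2*√0) = -28389*(-6 + 2*0) = -28389*(-6 + 0) = -28389*(-6) = 170334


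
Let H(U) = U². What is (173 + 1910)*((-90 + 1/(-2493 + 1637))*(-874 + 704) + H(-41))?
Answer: 15139146099/428 ≈ 3.5372e+7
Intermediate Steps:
(173 + 1910)*((-90 + 1/(-2493 + 1637))*(-874 + 704) + H(-41)) = (173 + 1910)*((-90 + 1/(-2493 + 1637))*(-874 + 704) + (-41)²) = 2083*((-90 + 1/(-856))*(-170) + 1681) = 2083*((-90 - 1/856)*(-170) + 1681) = 2083*(-77041/856*(-170) + 1681) = 2083*(6548485/428 + 1681) = 2083*(7267953/428) = 15139146099/428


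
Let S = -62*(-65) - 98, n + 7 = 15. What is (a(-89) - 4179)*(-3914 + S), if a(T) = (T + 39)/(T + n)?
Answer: -676898/9 ≈ -75211.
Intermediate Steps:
n = 8 (n = -7 + 15 = 8)
S = 3932 (S = 4030 - 98 = 3932)
a(T) = (39 + T)/(8 + T) (a(T) = (T + 39)/(T + 8) = (39 + T)/(8 + T))
(a(-89) - 4179)*(-3914 + S) = ((39 - 89)/(8 - 89) - 4179)*(-3914 + 3932) = (-50/(-81) - 4179)*18 = (-1/81*(-50) - 4179)*18 = (50/81 - 4179)*18 = -338449/81*18 = -676898/9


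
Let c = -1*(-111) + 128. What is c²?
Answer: 57121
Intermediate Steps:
c = 239 (c = 111 + 128 = 239)
c² = 239² = 57121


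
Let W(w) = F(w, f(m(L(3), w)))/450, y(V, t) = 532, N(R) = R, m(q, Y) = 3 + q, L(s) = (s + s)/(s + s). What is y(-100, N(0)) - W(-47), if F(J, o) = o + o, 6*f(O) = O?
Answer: 359098/675 ≈ 532.00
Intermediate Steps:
L(s) = 1 (L(s) = (2*s)/((2*s)) = (2*s)*(1/(2*s)) = 1)
f(O) = O/6
F(J, o) = 2*o
W(w) = 2/675 (W(w) = (2*((3 + 1)/6))/450 = (2*((⅙)*4))*(1/450) = (2*(⅔))*(1/450) = (4/3)*(1/450) = 2/675)
y(-100, N(0)) - W(-47) = 532 - 1*2/675 = 532 - 2/675 = 359098/675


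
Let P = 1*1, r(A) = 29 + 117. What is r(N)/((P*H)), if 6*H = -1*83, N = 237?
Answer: -876/83 ≈ -10.554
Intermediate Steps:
H = -83/6 (H = (-1*83)/6 = (⅙)*(-83) = -83/6 ≈ -13.833)
r(A) = 146
P = 1
r(N)/((P*H)) = 146/((1*(-83/6))) = 146/(-83/6) = 146*(-6/83) = -876/83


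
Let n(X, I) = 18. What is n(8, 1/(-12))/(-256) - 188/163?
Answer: -25531/20864 ≈ -1.2237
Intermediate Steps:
n(8, 1/(-12))/(-256) - 188/163 = 18/(-256) - 188/163 = 18*(-1/256) - 188*1/163 = -9/128 - 188/163 = -25531/20864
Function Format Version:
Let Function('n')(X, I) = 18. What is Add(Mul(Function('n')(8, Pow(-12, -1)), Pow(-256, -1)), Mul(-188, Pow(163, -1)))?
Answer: Rational(-25531, 20864) ≈ -1.2237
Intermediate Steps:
Add(Mul(Function('n')(8, Pow(-12, -1)), Pow(-256, -1)), Mul(-188, Pow(163, -1))) = Add(Mul(18, Pow(-256, -1)), Mul(-188, Pow(163, -1))) = Add(Mul(18, Rational(-1, 256)), Mul(-188, Rational(1, 163))) = Add(Rational(-9, 128), Rational(-188, 163)) = Rational(-25531, 20864)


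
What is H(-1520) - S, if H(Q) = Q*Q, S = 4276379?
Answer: -1965979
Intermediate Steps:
H(Q) = Q**2
H(-1520) - S = (-1520)**2 - 1*4276379 = 2310400 - 4276379 = -1965979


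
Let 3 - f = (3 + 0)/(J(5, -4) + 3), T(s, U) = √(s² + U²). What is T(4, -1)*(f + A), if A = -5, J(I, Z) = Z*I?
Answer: -31*√17/17 ≈ -7.5186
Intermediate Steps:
J(I, Z) = I*Z
T(s, U) = √(U² + s²)
f = 54/17 (f = 3 - (3 + 0)/(5*(-4) + 3) = 3 - 3/(-20 + 3) = 3 - 3/(-17) = 3 - 3*(-1)/17 = 3 - 1*(-3/17) = 3 + 3/17 = 54/17 ≈ 3.1765)
T(4, -1)*(f + A) = √((-1)² + 4²)*(54/17 - 5) = √(1 + 16)*(-31/17) = √17*(-31/17) = -31*√17/17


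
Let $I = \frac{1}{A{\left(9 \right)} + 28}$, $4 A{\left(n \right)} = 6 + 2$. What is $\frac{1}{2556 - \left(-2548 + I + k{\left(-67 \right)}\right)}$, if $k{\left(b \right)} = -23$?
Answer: $\frac{30}{153809} \approx 0.00019505$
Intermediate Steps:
$A{\left(n \right)} = 2$ ($A{\left(n \right)} = \frac{6 + 2}{4} = \frac{1}{4} \cdot 8 = 2$)
$I = \frac{1}{30}$ ($I = \frac{1}{2 + 28} = \frac{1}{30} \approx 0.033333$)
$\frac{1}{2556 - \left(-2548 + I + k{\left(-67 \right)}\right)} = \frac{1}{2556 + \left(\left(2238 - \left(\left(-7 + \frac{1}{30}\right) - 303\right)\right) - -23\right)} = \frac{1}{2556 + \left(\left(2238 - \left(- \frac{209}{30} - 303\right)\right) + 23\right)} = \frac{1}{2556 + \left(\left(2238 - - \frac{9299}{30}\right) + 23\right)} = \frac{1}{2556 + \left(\left(2238 + \frac{9299}{30}\right) + 23\right)} = \frac{1}{2556 + \left(\frac{76439}{30} + 23\right)} = \frac{1}{2556 + \frac{77129}{30}} = \frac{1}{\frac{153809}{30}} = \frac{30}{153809}$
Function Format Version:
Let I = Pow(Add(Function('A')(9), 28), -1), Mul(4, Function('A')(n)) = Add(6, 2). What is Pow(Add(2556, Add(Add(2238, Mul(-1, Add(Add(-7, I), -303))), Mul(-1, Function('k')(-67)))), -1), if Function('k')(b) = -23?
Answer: Rational(30, 153809) ≈ 0.00019505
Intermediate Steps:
Function('A')(n) = 2 (Function('A')(n) = Mul(Rational(1, 4), Add(6, 2)) = Mul(Rational(1, 4), 8) = 2)
I = Rational(1, 30) (I = Pow(Add(2, 28), -1) = Pow(30, -1) = Rational(1, 30) ≈ 0.033333)
Pow(Add(2556, Add(Add(2238, Mul(-1, Add(Add(-7, I), -303))), Mul(-1, Function('k')(-67)))), -1) = Pow(Add(2556, Add(Add(2238, Mul(-1, Add(Add(-7, Rational(1, 30)), -303))), Mul(-1, -23))), -1) = Pow(Add(2556, Add(Add(2238, Mul(-1, Add(Rational(-209, 30), -303))), 23)), -1) = Pow(Add(2556, Add(Add(2238, Mul(-1, Rational(-9299, 30))), 23)), -1) = Pow(Add(2556, Add(Add(2238, Rational(9299, 30)), 23)), -1) = Pow(Add(2556, Add(Rational(76439, 30), 23)), -1) = Pow(Add(2556, Rational(77129, 30)), -1) = Pow(Rational(153809, 30), -1) = Rational(30, 153809)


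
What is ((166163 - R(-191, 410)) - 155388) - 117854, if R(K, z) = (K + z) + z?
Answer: -107708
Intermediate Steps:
R(K, z) = K + 2*z
((166163 - R(-191, 410)) - 155388) - 117854 = ((166163 - (-191 + 2*410)) - 155388) - 117854 = ((166163 - (-191 + 820)) - 155388) - 117854 = ((166163 - 1*629) - 155388) - 117854 = ((166163 - 629) - 155388) - 117854 = (165534 - 155388) - 117854 = 10146 - 117854 = -107708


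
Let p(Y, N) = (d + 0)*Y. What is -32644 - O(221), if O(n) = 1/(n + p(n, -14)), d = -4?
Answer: -21642971/663 ≈ -32644.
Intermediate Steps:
p(Y, N) = -4*Y (p(Y, N) = (-4 + 0)*Y = -4*Y)
O(n) = -1/(3*n) (O(n) = 1/(n - 4*n) = 1/(-3*n) = -1/(3*n))
-32644 - O(221) = -32644 - (-1)/(3*221) = -32644 - 1*(-1/663) = -32644 + 1/663 = -21642971/663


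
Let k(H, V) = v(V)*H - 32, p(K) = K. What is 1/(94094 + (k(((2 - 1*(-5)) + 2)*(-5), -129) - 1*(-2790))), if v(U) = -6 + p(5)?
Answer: 1/96897 ≈ 1.0320e-5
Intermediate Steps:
v(U) = -1 (v(U) = -6 + 5 = -1)
k(H, V) = -32 - H (k(H, V) = -H - 32 = -32 - H)
1/(94094 + (k(((2 - 1*(-5)) + 2)*(-5), -129) - 1*(-2790))) = 1/(94094 + ((-32 - ((2 - 1*(-5)) + 2)*(-5)) - 1*(-2790))) = 1/(94094 + ((-32 - ((2 + 5) + 2)*(-5)) + 2790)) = 1/(94094 + ((-32 - (7 + 2)*(-5)) + 2790)) = 1/(94094 + ((-32 - 9*(-5)) + 2790)) = 1/(94094 + ((-32 - 1*(-45)) + 2790)) = 1/(94094 + ((-32 + 45) + 2790)) = 1/(94094 + (13 + 2790)) = 1/(94094 + 2803) = 1/96897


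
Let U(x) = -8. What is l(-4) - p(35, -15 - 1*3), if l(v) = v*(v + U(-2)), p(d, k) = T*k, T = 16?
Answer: 336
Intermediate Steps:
p(d, k) = 16*k
l(v) = v*(-8 + v) (l(v) = v*(v - 8) = v*(-8 + v))
l(-4) - p(35, -15 - 1*3) = -4*(-8 - 4) - 16*(-15 - 1*3) = -4*(-12) - 16*(-15 - 3) = 48 - 16*(-18) = 48 - 1*(-288) = 48 + 288 = 336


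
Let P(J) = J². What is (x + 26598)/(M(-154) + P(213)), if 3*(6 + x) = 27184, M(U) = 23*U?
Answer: 106960/125481 ≈ 0.85240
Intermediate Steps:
x = 27166/3 (x = -6 + (⅓)*27184 = -6 + 27184/3 = 27166/3 ≈ 9055.3)
(x + 26598)/(M(-154) + P(213)) = (27166/3 + 26598)/(23*(-154) + 213²) = 106960/(3*(-3542 + 45369)) = (106960/3)/41827 = (106960/3)*(1/41827) = 106960/125481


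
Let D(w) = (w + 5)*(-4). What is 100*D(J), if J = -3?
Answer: -800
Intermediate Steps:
D(w) = -20 - 4*w (D(w) = (5 + w)*(-4) = -20 - 4*w)
100*D(J) = 100*(-20 - 4*(-3)) = 100*(-20 + 12) = 100*(-8) = -800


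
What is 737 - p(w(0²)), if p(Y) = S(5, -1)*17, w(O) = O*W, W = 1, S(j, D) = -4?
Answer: 805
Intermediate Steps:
w(O) = O (w(O) = O*1 = O)
p(Y) = -68 (p(Y) = -4*17 = -68)
737 - p(w(0²)) = 737 - 1*(-68) = 737 + 68 = 805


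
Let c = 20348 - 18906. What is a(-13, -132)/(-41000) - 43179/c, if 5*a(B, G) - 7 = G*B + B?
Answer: -442708041/14780500 ≈ -29.952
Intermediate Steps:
a(B, G) = 7/5 + B/5 + B*G/5 (a(B, G) = 7/5 + (G*B + B)/5 = 7/5 + (B*G + B)/5 = 7/5 + (B + B*G)/5 = 7/5 + (B/5 + B*G/5) = 7/5 + B/5 + B*G/5)
c = 1442
a(-13, -132)/(-41000) - 43179/c = (7/5 + (⅕)*(-13) + (⅕)*(-13)*(-132))/(-41000) - 43179/1442 = (7/5 - 13/5 + 1716/5)*(-1/41000) - 43179*1/1442 = 342*(-1/41000) - 43179/1442 = -171/20500 - 43179/1442 = -442708041/14780500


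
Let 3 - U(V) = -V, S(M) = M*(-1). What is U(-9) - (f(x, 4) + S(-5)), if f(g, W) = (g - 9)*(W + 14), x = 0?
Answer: 151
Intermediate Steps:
f(g, W) = (-9 + g)*(14 + W)
S(M) = -M
U(V) = 3 + V (U(V) = 3 - (-1)*V = 3 + V)
U(-9) - (f(x, 4) + S(-5)) = (3 - 9) - ((-126 - 9*4 + 14*0 + 4*0) - 1*(-5)) = -6 - ((-126 - 36 + 0 + 0) + 5) = -6 - (-162 + 5) = -6 - 1*(-157) = -6 + 157 = 151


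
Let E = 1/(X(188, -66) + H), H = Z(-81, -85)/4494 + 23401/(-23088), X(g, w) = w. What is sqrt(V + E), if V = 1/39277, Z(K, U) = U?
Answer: I*sqrt(30871397005514585979545051)/45529372913017 ≈ 0.12204*I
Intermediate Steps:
V = 1/39277 ≈ 2.5460e-5
H = -17854429/17292912 (H = -85/4494 + 23401/(-23088) = -85*1/4494 + 23401*(-1/23088) = -85/4494 - 23401/23088 = -17854429/17292912 ≈ -1.0325)
E = -17292912/1159186621 (E = 1/(-66 - 17854429/17292912) = 1/(-1159186621/17292912) = -17292912/1159186621 ≈ -0.014918)
sqrt(V + E) = sqrt(1/39277 - 17292912/1159186621) = sqrt(-678054518003/45529372913017) = I*sqrt(30871397005514585979545051)/45529372913017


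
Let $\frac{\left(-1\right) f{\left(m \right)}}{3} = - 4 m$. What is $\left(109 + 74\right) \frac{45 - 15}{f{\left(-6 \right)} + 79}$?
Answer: $\frac{5490}{7} \approx 784.29$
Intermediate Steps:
$f{\left(m \right)} = 12 m$ ($f{\left(m \right)} = - 3 \left(- 4 m\right) = 12 m$)
$\left(109 + 74\right) \frac{45 - 15}{f{\left(-6 \right)} + 79} = \left(109 + 74\right) \frac{45 - 15}{12 \left(-6\right) + 79} = 183 \frac{30}{-72 + 79} = 183 \cdot \frac{30}{7} = \frac{5490}{7}$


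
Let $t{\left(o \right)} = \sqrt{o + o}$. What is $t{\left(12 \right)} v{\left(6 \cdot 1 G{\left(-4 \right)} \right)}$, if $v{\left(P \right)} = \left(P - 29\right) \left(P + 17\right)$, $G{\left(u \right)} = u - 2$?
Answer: $2470 \sqrt{6} \approx 6050.2$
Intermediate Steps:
$G{\left(u \right)} = -2 + u$ ($G{\left(u \right)} = u - 2 = -2 + u$)
$t{\left(o \right)} = \sqrt{2} \sqrt{o}$ ($t{\left(o \right)} = \sqrt{2 o} = \sqrt{2} \sqrt{o}$)
$v{\left(P \right)} = \left(-29 + P\right) \left(17 + P\right)$
$t{\left(12 \right)} v{\left(6 \cdot 1 G{\left(-4 \right)} \right)} = \sqrt{2} \sqrt{12} \left(-493 + \left(6 \cdot 1 \left(-2 - 4\right)\right)^{2} - 12 \cdot 6 \cdot 1 \left(-2 - 4\right)\right) = \sqrt{2} \cdot 2 \sqrt{3} \left(-493 + \left(6 \left(-6\right)\right)^{2} - 12 \cdot 6 \left(-6\right)\right) = 2 \sqrt{6} \left(-493 + \left(-36\right)^{2} - -432\right) = 2 \sqrt{6} \left(-493 + 1296 + 432\right) = 2 \sqrt{6} \cdot 1235 = 2470 \sqrt{6}$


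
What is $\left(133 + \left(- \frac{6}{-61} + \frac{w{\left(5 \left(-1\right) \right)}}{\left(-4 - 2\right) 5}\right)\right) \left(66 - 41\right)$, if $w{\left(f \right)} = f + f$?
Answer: $\frac{610450}{183} \approx 3335.8$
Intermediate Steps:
$w{\left(f \right)} = 2 f$
$\left(133 + \left(- \frac{6}{-61} + \frac{w{\left(5 \left(-1\right) \right)}}{\left(-4 - 2\right) 5}\right)\right) \left(66 - 41\right) = \left(133 - \left(- \frac{6}{61} - \frac{2 \cdot 5 \left(-1\right)}{\left(-4 - 2\right) 5}\right)\right) \left(66 - 41\right) = \left(133 - \left(- \frac{6}{61} - \frac{2 \left(-5\right)}{\left(-6\right) 5}\right)\right) 25 = \left(133 - \left(- \frac{6}{61} + \frac{10}{-30}\right)\right) 25 = \left(133 + \left(\frac{6}{61} - - \frac{1}{3}\right)\right) 25 = \left(133 + \left(\frac{6}{61} + \frac{1}{3}\right)\right) 25 = \left(133 + \frac{79}{183}\right) 25 = \frac{24418}{183} \cdot 25 = \frac{610450}{183}$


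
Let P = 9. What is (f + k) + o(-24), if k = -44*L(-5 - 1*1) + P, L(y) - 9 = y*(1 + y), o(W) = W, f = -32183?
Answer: -33914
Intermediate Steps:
L(y) = 9 + y*(1 + y)
k = -1707 (k = -44*(9 + (-5 - 1*1) + (-5 - 1*1)**2) + 9 = -44*(9 + (-5 - 1) + (-5 - 1)**2) + 9 = -44*(9 - 6 + (-6)**2) + 9 = -44*(9 - 6 + 36) + 9 = -44*39 + 9 = -1716 + 9 = -1707)
(f + k) + o(-24) = (-32183 - 1707) - 24 = -33890 - 24 = -33914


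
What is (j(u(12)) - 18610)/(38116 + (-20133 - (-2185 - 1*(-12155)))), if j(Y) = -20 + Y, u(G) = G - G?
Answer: -6210/2671 ≈ -2.3250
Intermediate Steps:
u(G) = 0
(j(u(12)) - 18610)/(38116 + (-20133 - (-2185 - 1*(-12155)))) = ((-20 + 0) - 18610)/(38116 + (-20133 - (-2185 - 1*(-12155)))) = (-20 - 18610)/(38116 + (-20133 - (-2185 + 12155))) = -18630/(38116 + (-20133 - 1*9970)) = -18630/(38116 + (-20133 - 9970)) = -18630/(38116 - 30103) = -18630/8013 = -18630*1/8013 = -6210/2671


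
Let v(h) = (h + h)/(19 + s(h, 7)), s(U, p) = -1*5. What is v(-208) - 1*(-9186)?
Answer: 64094/7 ≈ 9156.3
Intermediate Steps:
s(U, p) = -5
v(h) = h/7 (v(h) = (h + h)/(19 - 5) = (2*h)/14 = (2*h)*(1/14) = h/7)
v(-208) - 1*(-9186) = (⅐)*(-208) - 1*(-9186) = -208/7 + 9186 = 64094/7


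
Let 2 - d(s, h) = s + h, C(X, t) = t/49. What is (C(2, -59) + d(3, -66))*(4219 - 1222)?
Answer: 9368622/49 ≈ 1.9120e+5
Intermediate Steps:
C(X, t) = t/49 (C(X, t) = t*(1/49) = t/49)
d(s, h) = 2 - h - s (d(s, h) = 2 - (s + h) = 2 - (h + s) = 2 + (-h - s) = 2 - h - s)
(C(2, -59) + d(3, -66))*(4219 - 1222) = ((1/49)*(-59) + (2 - 1*(-66) - 1*3))*(4219 - 1222) = (-59/49 + (2 + 66 - 3))*2997 = (-59/49 + 65)*2997 = (3126/49)*2997 = 9368622/49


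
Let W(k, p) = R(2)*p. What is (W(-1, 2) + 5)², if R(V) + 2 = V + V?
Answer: 81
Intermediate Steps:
R(V) = -2 + 2*V (R(V) = -2 + (V + V) = -2 + 2*V)
W(k, p) = 2*p (W(k, p) = (-2 + 2*2)*p = (-2 + 4)*p = 2*p)
(W(-1, 2) + 5)² = (2*2 + 5)² = (4 + 5)² = 9² = 81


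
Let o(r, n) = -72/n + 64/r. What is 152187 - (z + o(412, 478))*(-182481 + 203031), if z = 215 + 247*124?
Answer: -15599092788471/24617 ≈ -6.3367e+8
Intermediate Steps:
z = 30843 (z = 215 + 30628 = 30843)
152187 - (z + o(412, 478))*(-182481 + 203031) = 152187 - (30843 + (-72/478 + 64/412))*(-182481 + 203031) = 152187 - (30843 + (-72*1/478 + 64*(1/412)))*20550 = 152187 - (30843 + (-36/239 + 16/103))*20550 = 152187 - (30843 + 116/24617)*20550 = 152187 - 759262247*20550/24617 = 152187 - 1*15602839175850/24617 = 152187 - 15602839175850/24617 = -15599092788471/24617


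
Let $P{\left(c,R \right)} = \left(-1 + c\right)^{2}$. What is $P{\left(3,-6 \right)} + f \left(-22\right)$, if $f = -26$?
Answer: $576$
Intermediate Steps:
$P{\left(3,-6 \right)} + f \left(-22\right) = \left(-1 + 3\right)^{2} - -572 = 2^{2} + 572 = 4 + 572 = 576$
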